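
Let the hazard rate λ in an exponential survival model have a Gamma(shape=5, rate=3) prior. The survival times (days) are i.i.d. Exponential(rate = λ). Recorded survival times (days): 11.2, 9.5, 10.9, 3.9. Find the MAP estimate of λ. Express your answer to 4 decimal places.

The Exponential(rate=λ) likelihood is ∝ λ^n e^(−λΣtᵢ). Here n = 4 and Σtᵢ = 11.2 + 9.5 + 10.9 + 3.9 = 35.5.
Posterior ∝ λ^4e^(−3λ) · λ^4e^(−35.5λ) = λ^8e^(−38.5λ), i.e. Gamma(9, 38.5).
Mode = (a−1)/b = 8/38.5 ≈ 0.2078.

λ̂_MAP = 0.2078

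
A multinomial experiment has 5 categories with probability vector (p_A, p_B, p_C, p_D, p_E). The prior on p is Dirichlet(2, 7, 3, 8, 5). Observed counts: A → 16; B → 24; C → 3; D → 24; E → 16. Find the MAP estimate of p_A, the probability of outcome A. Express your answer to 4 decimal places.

MAP estimate of p_A = 0.1650

The posterior is Dirichlet(αᵢ + nᵢ) = Dirichlet(18, 31, 6, 32, 21).
For a Dirichlet(a₁,…,a_K) with all aᵢ > 1, the mode has j-th component (aⱼ − 1)/(Σaᵢ − K).
Here Σaᵢ = 108 and K = 5, so p_A = (18 − 1)/(108 − 5) = 17/103 ≈ 0.1650.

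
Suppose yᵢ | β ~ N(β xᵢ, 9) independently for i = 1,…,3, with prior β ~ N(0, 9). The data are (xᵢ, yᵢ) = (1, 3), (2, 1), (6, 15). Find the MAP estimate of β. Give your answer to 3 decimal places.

log p(β | y) = −Σ(yᵢ − βxᵢ)²/(2·9) − β²/(2·9) + const.
Setting the derivative to zero: Σxᵢ(yᵢ − βxᵢ)/9 − β/9 = 0, so β = Σxᵢyᵢ / (Σxᵢ² + σ²/τ²).
Σxᵢyᵢ = 1·3 + 2·1 + 6·15 = 95; Σxᵢ² = 41; σ²/τ² = 1.
β̂_MAP = 95 / (41 + 1) = 95/42 ≈ 2.262.

β̂_MAP = 2.262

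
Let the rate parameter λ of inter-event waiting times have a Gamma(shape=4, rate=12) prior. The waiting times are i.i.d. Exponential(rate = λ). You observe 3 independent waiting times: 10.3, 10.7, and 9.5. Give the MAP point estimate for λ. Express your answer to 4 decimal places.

The Exponential(rate=λ) likelihood is ∝ λ^n e^(−λΣtᵢ). Here n = 3 and Σtᵢ = 10.3 + 10.7 + 9.5 = 30.5.
Posterior ∝ λ^3e^(−12λ) · λ^3e^(−30.5λ) = λ^6e^(−42.5λ), i.e. Gamma(7, 42.5).
Mode = (a−1)/b = 6/42.5 ≈ 0.1412.

λ̂_MAP = 0.1412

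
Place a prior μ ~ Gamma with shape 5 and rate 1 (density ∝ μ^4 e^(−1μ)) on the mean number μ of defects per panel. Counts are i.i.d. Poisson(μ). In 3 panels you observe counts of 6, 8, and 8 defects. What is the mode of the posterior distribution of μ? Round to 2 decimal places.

μ̂_MAP = 6.50

Σxᵢ = 6+8+8 = 22, with n = 3.
Posterior ∝ μ^4e^(−1μ) · μ^22e^(−3μ) = μ^26e^(−4μ), i.e. Gamma(shape=27, rate=4).
The mode of a Gamma(a, b) with a ≥ 1 (shape–rate) is (a−1)/b = 26/4 ≈ 6.50.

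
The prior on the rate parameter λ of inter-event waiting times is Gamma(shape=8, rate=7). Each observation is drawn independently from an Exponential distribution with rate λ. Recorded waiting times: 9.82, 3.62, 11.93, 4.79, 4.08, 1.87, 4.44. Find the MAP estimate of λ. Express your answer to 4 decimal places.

λ̂_MAP = 0.2944

The Exponential(rate=λ) likelihood is ∝ λ^n e^(−λΣtᵢ). Here n = 7 and Σtᵢ = 9.82 + 3.62 + 11.93 + 4.79 + 4.08 + 1.87 + 4.44 = 40.55.
Posterior ∝ λ^7e^(−7λ) · λ^7e^(−40.55λ) = λ^14e^(−47.55λ), i.e. Gamma(15, 47.55).
Mode = (a−1)/b = 14/47.55 ≈ 0.2944.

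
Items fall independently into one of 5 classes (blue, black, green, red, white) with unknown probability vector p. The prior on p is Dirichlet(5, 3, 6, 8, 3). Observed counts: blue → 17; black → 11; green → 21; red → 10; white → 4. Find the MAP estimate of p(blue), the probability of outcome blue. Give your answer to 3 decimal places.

The posterior is Dirichlet(αᵢ + nᵢ) = Dirichlet(22, 14, 27, 18, 7).
For a Dirichlet(a₁,…,a_K) with all aᵢ > 1, the mode has j-th component (aⱼ − 1)/(Σaᵢ − K).
Here Σaᵢ = 88 and K = 5, so p(blue) = (22 − 1)/(88 − 5) = 21/83 ≈ 0.253.

MAP estimate of p(blue) = 0.253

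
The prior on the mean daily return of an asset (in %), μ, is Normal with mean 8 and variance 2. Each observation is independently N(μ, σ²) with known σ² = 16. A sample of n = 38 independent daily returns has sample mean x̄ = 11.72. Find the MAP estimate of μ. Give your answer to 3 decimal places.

μ̂_MAP = 11.073

n = 38, x̄ = 11.72.
For a Normal prior and Normal likelihood with known variance, the posterior is Normal; its mode equals its mean, the precision-weighted average.
Prior precision 1/σ₀² = 1/2 = 0.5; data precision n/σ² = 38/16 = 2.375.
μ̂ = (0.5·8 + 2.375·11.72) / (0.5 + 2.375) = 31.835/2.875 = 6367/575 ≈ 11.073.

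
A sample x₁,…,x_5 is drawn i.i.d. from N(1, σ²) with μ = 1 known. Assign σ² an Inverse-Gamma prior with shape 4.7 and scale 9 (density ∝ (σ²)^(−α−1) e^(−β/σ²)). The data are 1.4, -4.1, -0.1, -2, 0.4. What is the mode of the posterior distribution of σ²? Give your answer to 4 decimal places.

Sum of squared deviations about the known mean: SS = (1.4−1)² + (-4.1−1)² + (-0.1−1)² + (-2−1)² + (0.4−1)² = 36.74.
The Normal likelihood contributes (σ²)^(−n/2) exp(−SS/(2σ²)), so the posterior is Inverse-Gamma(α + n/2, β + SS/2) = Inverse-Gamma(7.2, 27.37).
The mode of Inverse-Gamma(a, b) is b/(a+1) = 27.37/8.2 ≈ 3.3378.

σ̂²_MAP = 3.3378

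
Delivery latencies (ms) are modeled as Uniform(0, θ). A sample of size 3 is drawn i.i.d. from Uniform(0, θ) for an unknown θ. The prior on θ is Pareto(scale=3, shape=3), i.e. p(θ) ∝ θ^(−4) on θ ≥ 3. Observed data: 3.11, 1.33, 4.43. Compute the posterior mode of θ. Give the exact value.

θ̂_MAP = 4.43

The Uniform(0, θ) likelihood is θ^(−n) for θ ≥ max(xᵢ), zero otherwise. Here max(xᵢ) = 4.43.
Posterior ∝ θ^(−4) · θ^(−3) = θ^(−7) on θ ≥ max(3, 4.43) = 4.43.
This density is strictly decreasing in θ, so the posterior mode lies at the lower boundary of the support.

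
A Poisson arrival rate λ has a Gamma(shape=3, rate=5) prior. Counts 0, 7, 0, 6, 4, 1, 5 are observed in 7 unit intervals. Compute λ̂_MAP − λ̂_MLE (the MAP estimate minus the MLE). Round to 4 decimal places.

Σxᵢ = 23. Posterior is Gamma(26, 12); MAP = (26−1)/12 = 25/12 ≈ 2.08333.
MLE = x̄ = 23/7 ≈ 3.28571.
Difference = 25/12 − 23/7 = -101/84 ≈ -1.2024.

MAP − MLE = -1.2024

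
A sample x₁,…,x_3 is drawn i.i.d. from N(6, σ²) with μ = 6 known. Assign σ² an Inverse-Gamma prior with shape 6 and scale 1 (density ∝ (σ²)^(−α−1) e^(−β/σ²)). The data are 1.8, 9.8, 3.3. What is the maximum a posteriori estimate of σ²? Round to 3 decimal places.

σ̂²_MAP = 2.434

Sum of squared deviations about the known mean: SS = (1.8−6)² + (9.8−6)² + (3.3−6)² = 39.37.
The Normal likelihood contributes (σ²)^(−n/2) exp(−SS/(2σ²)), so the posterior is Inverse-Gamma(α + n/2, β + SS/2) = Inverse-Gamma(7.5, 20.685).
The mode of Inverse-Gamma(a, b) is b/(a+1) = 20.685/8.5 ≈ 2.434.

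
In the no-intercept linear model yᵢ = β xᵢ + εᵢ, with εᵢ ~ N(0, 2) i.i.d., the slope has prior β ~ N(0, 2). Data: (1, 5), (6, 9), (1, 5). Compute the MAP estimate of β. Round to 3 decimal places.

β̂_MAP = 1.641

log p(β | y) = −Σ(yᵢ − βxᵢ)²/(2·2) − β²/(2·2) + const.
Setting the derivative to zero: Σxᵢ(yᵢ − βxᵢ)/2 − β/2 = 0, so β = Σxᵢyᵢ / (Σxᵢ² + σ²/τ²).
Σxᵢyᵢ = 1·5 + 6·9 + 1·5 = 64; Σxᵢ² = 38; σ²/τ² = 1.
β̂_MAP = 64 / (38 + 1) = 64/39 ≈ 1.641.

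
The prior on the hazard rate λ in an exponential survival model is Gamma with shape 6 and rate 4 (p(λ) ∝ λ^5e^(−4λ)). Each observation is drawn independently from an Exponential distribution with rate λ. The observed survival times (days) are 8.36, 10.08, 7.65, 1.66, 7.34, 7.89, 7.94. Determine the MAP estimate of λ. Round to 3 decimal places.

The Exponential(rate=λ) likelihood is ∝ λ^n e^(−λΣtᵢ). Here n = 7 and Σtᵢ = 8.36 + 10.08 + 7.65 + 1.66 + 7.34 + 7.89 + 7.94 = 50.92.
Posterior ∝ λ^5e^(−4λ) · λ^7e^(−50.92λ) = λ^12e^(−54.92λ), i.e. Gamma(13, 54.92).
Mode = (a−1)/b = 12/54.92 ≈ 0.218.

λ̂_MAP = 0.218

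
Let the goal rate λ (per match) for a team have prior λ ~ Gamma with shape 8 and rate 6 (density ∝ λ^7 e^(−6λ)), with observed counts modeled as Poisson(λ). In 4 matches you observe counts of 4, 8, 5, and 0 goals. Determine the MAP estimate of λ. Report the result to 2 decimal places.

λ̂_MAP = 2.40

Σxᵢ = 4+8+5+0 = 17, with n = 4.
Posterior ∝ λ^7e^(−6λ) · λ^17e^(−4λ) = λ^24e^(−10λ), i.e. Gamma(shape=25, rate=10).
The mode of a Gamma(a, b) with a ≥ 1 (shape–rate) is (a−1)/b = 24/10 ≈ 2.40.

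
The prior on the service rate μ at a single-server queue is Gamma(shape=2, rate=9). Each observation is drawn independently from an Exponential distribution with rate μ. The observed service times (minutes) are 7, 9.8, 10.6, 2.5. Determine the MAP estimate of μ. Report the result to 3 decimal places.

The Exponential(rate=μ) likelihood is ∝ μ^n e^(−μΣtᵢ). Here n = 4 and Σtᵢ = 7 + 9.8 + 10.6 + 2.5 = 29.9.
Posterior ∝ μe^(−9μ) · μ^4e^(−29.9μ) = μ^5e^(−38.9μ), i.e. Gamma(6, 38.9).
Mode = (a−1)/b = 5/38.9 ≈ 0.129.

μ̂_MAP = 0.129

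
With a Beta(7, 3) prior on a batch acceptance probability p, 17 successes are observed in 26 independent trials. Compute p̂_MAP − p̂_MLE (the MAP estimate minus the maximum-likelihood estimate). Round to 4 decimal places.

Posterior is Beta(24, 12); MAP = (24−1)/(36−2) = 23/34 ≈ 0.67647.
MLE ignores the prior: p̂_MLE = k/n = 17/26 ≈ 0.65385.
Difference = 23/34 − 17/26 = 5/221 ≈ 0.0226.

MAP − MLE = 0.0226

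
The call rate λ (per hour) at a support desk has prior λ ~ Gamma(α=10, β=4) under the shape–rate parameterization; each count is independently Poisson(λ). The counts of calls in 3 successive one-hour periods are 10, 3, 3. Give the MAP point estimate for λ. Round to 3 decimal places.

Σxᵢ = 10+3+3 = 16, with n = 3.
Posterior ∝ λ^9e^(−4λ) · λ^16e^(−3λ) = λ^25e^(−7λ), i.e. Gamma(shape=26, rate=7).
The mode of a Gamma(a, b) with a ≥ 1 (shape–rate) is (a−1)/b = 25/7 ≈ 3.571.

λ̂_MAP = 3.571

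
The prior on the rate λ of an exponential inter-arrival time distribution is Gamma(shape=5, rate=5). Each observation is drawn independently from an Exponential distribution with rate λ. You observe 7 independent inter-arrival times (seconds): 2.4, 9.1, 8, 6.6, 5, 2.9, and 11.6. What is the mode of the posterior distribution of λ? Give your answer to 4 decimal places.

The Exponential(rate=λ) likelihood is ∝ λ^n e^(−λΣtᵢ). Here n = 7 and Σtᵢ = 2.4 + 9.1 + 8 + 6.6 + 5 + 2.9 + 11.6 = 45.6.
Posterior ∝ λ^4e^(−5λ) · λ^7e^(−45.6λ) = λ^11e^(−50.6λ), i.e. Gamma(12, 50.6).
Mode = (a−1)/b = 11/50.6 ≈ 0.2174.

λ̂_MAP = 0.2174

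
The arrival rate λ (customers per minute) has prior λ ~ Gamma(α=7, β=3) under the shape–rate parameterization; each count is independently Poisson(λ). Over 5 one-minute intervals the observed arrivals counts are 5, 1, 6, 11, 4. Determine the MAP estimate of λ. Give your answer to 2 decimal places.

λ̂_MAP = 4.13

Σxᵢ = 5+1+6+11+4 = 27, with n = 5.
Posterior ∝ λ^6e^(−3λ) · λ^27e^(−5λ) = λ^33e^(−8λ), i.e. Gamma(shape=34, rate=8).
The mode of a Gamma(a, b) with a ≥ 1 (shape–rate) is (a−1)/b = 33/8 ≈ 4.13.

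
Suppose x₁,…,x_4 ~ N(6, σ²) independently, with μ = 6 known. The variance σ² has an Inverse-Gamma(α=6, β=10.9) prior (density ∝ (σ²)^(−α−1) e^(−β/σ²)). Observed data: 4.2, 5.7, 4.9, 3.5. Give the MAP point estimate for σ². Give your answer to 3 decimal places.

σ̂²_MAP = 1.811

Sum of squared deviations about the known mean: SS = (4.2−6)² + (5.7−6)² + (4.9−6)² + (3.5−6)² = 10.79.
The Normal likelihood contributes (σ²)^(−n/2) exp(−SS/(2σ²)), so the posterior is Inverse-Gamma(α + n/2, β + SS/2) = Inverse-Gamma(8, 16.295).
The mode of Inverse-Gamma(a, b) is b/(a+1) = 16.295/9 ≈ 1.811.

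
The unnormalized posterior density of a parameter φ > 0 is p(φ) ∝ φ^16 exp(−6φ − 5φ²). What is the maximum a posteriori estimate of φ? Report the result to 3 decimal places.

φ̂_MAP = 1.000

ℓ'(φ) = 16/φ − 6 − 10φ. Setting this to zero and multiplying by φ: 10φ² + 6φ − 16 = 0.
φ = (−6 + √(6² + 4·10·16)) / (2·10) = (−6 + √676) / 20 = (−6 + 26)/20 = 1.
ℓ''(φ) = −16/φ² − 10 < 0, confirming a maximum.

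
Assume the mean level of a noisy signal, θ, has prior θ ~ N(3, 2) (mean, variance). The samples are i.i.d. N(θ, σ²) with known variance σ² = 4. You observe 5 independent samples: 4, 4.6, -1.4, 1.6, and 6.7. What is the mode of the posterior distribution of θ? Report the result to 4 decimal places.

θ̂_MAP = 3.0714

n = 5; x̄ = (4 + 4.6 + (-1.4) + 1.6 + 6.7)/5 = 15.5/5 = 3.1.
For a Normal prior and Normal likelihood with known variance, the posterior is Normal; its mode equals its mean, the precision-weighted average.
Prior precision 1/σ₀² = 1/2 = 0.5; data precision n/σ² = 5/4 = 1.25.
θ̂ = (0.5·3 + 1.25·3.1) / (0.5 + 1.25) = 5.375/1.75 = 43/14 ≈ 3.0714.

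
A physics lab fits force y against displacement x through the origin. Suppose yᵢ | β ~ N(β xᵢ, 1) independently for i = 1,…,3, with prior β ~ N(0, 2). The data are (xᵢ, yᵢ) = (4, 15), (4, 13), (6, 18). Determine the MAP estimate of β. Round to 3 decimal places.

log p(β | y) = −Σ(yᵢ − βxᵢ)²/(2·1) − β²/(2·2) + const.
Setting the derivative to zero: Σxᵢ(yᵢ − βxᵢ)/1 − β/2 = 0, so β = Σxᵢyᵢ / (Σxᵢ² + σ²/τ²).
Σxᵢyᵢ = 4·15 + 4·13 + 6·18 = 220; Σxᵢ² = 68; σ²/τ² = 0.5.
β̂_MAP = 220 / (68 + 0.5) = 220/68.5 ≈ 3.212.

β̂_MAP = 3.212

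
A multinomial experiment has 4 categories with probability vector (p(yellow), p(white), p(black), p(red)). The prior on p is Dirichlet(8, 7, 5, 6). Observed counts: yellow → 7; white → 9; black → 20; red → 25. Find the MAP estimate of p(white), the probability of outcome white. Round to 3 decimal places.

The posterior is Dirichlet(αᵢ + nᵢ) = Dirichlet(15, 16, 25, 31).
For a Dirichlet(a₁,…,a_K) with all aᵢ > 1, the mode has j-th component (aⱼ − 1)/(Σaᵢ − K).
Here Σaᵢ = 87 and K = 4, so p(white) = (16 − 1)/(87 − 4) = 15/83 ≈ 0.181.

MAP estimate of p(white) = 0.181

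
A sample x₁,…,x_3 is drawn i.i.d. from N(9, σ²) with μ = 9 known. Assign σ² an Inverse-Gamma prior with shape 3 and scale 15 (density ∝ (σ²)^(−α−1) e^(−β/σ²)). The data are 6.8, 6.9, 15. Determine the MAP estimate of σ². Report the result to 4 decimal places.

σ̂²_MAP = 6.8409

Sum of squared deviations about the known mean: SS = (6.8−9)² + (6.9−9)² + (15−9)² = 45.25.
The Normal likelihood contributes (σ²)^(−n/2) exp(−SS/(2σ²)), so the posterior is Inverse-Gamma(α + n/2, β + SS/2) = Inverse-Gamma(4.5, 37.625).
The mode of Inverse-Gamma(a, b) is b/(a+1) = 37.625/5.5 ≈ 6.8409.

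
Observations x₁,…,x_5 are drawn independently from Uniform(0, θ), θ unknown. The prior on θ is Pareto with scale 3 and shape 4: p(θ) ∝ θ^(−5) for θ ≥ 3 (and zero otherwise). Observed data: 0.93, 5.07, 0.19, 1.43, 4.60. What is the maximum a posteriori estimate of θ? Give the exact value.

The Uniform(0, θ) likelihood is θ^(−n) for θ ≥ max(xᵢ), zero otherwise. Here max(xᵢ) = 5.07.
Posterior ∝ θ^(−5) · θ^(−5) = θ^(−10) on θ ≥ max(3, 5.07) = 5.07.
This density is strictly decreasing in θ, so the posterior mode lies at the lower boundary of the support.

θ̂_MAP = 5.07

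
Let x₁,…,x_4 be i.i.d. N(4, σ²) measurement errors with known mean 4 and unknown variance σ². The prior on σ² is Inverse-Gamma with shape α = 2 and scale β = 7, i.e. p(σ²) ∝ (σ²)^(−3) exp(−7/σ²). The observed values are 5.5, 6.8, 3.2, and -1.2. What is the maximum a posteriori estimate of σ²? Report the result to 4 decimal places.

Sum of squared deviations about the known mean: SS = (5.5−4)² + (6.8−4)² + (3.2−4)² + (-1.2−4)² = 37.77.
The Normal likelihood contributes (σ²)^(−n/2) exp(−SS/(2σ²)), so the posterior is Inverse-Gamma(α + n/2, β + SS/2) = Inverse-Gamma(4, 25.885).
The mode of Inverse-Gamma(a, b) is b/(a+1) = 25.885/5 ≈ 5.1770.

σ̂²_MAP = 5.1770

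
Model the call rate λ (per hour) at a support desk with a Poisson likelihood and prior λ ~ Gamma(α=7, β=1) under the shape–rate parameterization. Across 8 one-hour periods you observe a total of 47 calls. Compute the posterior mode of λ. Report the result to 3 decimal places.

λ̂_MAP = 5.889

Σxᵢ = 47, n = 8.
Posterior ∝ λ^6e^(−1λ) · λ^47e^(−8λ) = λ^53e^(−9λ), i.e. Gamma(shape=54, rate=9).
The mode of a Gamma(a, b) with a ≥ 1 (shape–rate) is (a−1)/b = 53/9 ≈ 5.889.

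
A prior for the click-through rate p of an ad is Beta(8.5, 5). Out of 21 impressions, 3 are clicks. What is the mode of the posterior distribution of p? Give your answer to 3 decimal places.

p̂_MAP = 0.323

Prior: Beta(8.5, 5).
Data: 3 successes in 21 trials. The binomial likelihood contributes p^3(1−p)^18, so the posterior is Beta(8.5+3, 5+18) = Beta(11.5, 23).
For Beta(a, b) with a, b > 1 the mode is (a−1)/(a+b−2) = 10.5/32.5 ≈ 0.323.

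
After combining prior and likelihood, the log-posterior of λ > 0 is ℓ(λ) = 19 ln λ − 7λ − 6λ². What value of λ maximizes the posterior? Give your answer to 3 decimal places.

λ̂_MAP = 1.000

ℓ'(λ) = 19/λ − 7 − 12λ. Setting this to zero and multiplying by λ: 12λ² + 7λ − 19 = 0.
λ = (−7 + √(7² + 4·12·19)) / (2·12) = (−7 + √961) / 24 = (−7 + 31)/24 = 1.
ℓ''(λ) = −19/λ² − 12 < 0, confirming a maximum.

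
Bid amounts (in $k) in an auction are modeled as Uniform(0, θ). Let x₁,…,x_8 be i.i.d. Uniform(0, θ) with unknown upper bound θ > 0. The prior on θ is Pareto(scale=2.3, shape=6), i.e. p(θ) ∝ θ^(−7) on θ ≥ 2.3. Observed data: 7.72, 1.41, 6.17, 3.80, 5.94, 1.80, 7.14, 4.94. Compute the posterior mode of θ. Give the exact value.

θ̂_MAP = 7.72

The Uniform(0, θ) likelihood is θ^(−n) for θ ≥ max(xᵢ), zero otherwise. Here max(xᵢ) = 7.72.
Posterior ∝ θ^(−7) · θ^(−8) = θ^(−15) on θ ≥ max(2.3, 7.72) = 7.72.
This density is strictly decreasing in θ, so the posterior mode lies at the lower boundary of the support.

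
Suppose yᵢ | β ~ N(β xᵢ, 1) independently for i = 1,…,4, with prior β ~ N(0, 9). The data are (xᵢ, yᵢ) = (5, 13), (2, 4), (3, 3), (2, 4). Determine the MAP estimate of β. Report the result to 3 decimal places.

β̂_MAP = 2.137

log p(β | y) = −Σ(yᵢ − βxᵢ)²/(2·1) − β²/(2·9) + const.
Setting the derivative to zero: Σxᵢ(yᵢ − βxᵢ)/1 − β/9 = 0, so β = Σxᵢyᵢ / (Σxᵢ² + σ²/τ²).
Σxᵢyᵢ = 5·13 + 2·4 + 3·3 + 2·4 = 90; Σxᵢ² = 42; σ²/τ² = 1/9.
β̂_MAP = 90 / (42 + 1/9) = 90/(379/9) = 810/379 ≈ 2.137.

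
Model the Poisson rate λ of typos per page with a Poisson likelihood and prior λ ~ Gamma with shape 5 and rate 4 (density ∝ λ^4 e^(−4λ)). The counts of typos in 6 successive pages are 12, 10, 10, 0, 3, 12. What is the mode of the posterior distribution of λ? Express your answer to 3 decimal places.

λ̂_MAP = 5.100

Σxᵢ = 12+10+10+0+3+12 = 47, with n = 6.
Posterior ∝ λ^4e^(−4λ) · λ^47e^(−6λ) = λ^51e^(−10λ), i.e. Gamma(shape=52, rate=10).
The mode of a Gamma(a, b) with a ≥ 1 (shape–rate) is (a−1)/b = 51/10 ≈ 5.100.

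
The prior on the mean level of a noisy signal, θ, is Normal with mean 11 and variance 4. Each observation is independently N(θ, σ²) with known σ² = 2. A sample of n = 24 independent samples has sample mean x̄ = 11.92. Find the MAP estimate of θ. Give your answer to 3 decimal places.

θ̂_MAP = 11.901

n = 24, x̄ = 11.92.
For a Normal prior and Normal likelihood with known variance, the posterior is Normal; its mode equals its mean, the precision-weighted average.
Prior precision 1/σ₀² = 1/4 = 0.25; data precision n/σ² = 24/2 = 12.
θ̂ = (0.25·11 + 12·11.92) / (0.25 + 12) = 145.79/12.25 = 14579/1225 ≈ 11.901.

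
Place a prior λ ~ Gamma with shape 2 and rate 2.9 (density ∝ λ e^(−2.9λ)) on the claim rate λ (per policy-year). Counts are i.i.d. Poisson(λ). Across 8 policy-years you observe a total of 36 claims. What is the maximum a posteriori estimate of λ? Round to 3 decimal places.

Σxᵢ = 36, n = 8.
Posterior ∝ λe^(−2.9λ) · λ^36e^(−8λ) = λ^37e^(−10.9λ), i.e. Gamma(shape=38, rate=10.9).
The mode of a Gamma(a, b) with a ≥ 1 (shape–rate) is (a−1)/b = 37/10.9 ≈ 3.394.

λ̂_MAP = 3.394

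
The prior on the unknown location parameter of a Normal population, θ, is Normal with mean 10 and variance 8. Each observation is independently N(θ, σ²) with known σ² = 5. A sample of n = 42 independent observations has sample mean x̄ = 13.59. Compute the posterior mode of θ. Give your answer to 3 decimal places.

θ̂_MAP = 13.537

n = 42, x̄ = 13.59.
For a Normal prior and Normal likelihood with known variance, the posterior is Normal; its mode equals its mean, the precision-weighted average.
Prior precision 1/σ₀² = 1/8 = 0.125; data precision n/σ² = 42/5 = 8.4.
θ̂ = (0.125·10 + 8.4·13.59) / (0.125 + 8.4) = 115.406/8.525 = 115406/8525 ≈ 13.537.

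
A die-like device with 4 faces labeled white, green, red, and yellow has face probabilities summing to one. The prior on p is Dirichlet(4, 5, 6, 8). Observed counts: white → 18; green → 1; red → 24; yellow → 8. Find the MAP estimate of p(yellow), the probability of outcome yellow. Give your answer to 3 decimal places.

MAP estimate of p(yellow) = 0.214

The posterior is Dirichlet(αᵢ + nᵢ) = Dirichlet(22, 6, 30, 16).
For a Dirichlet(a₁,…,a_K) with all aᵢ > 1, the mode has j-th component (aⱼ − 1)/(Σaᵢ − K).
Here Σaᵢ = 74 and K = 4, so p(yellow) = (16 − 1)/(74 − 4) = 15/70 ≈ 0.214.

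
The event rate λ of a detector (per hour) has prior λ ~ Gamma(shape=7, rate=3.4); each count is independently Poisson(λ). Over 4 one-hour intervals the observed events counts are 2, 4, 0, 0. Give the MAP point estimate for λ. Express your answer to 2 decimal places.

λ̂_MAP = 1.62

Σxᵢ = 2+4+0+0 = 6, with n = 4.
Posterior ∝ λ^6e^(−3.4λ) · λ^6e^(−4λ) = λ^12e^(−7.4λ), i.e. Gamma(shape=13, rate=7.4).
The mode of a Gamma(a, b) with a ≥ 1 (shape–rate) is (a−1)/b = 12/7.4 ≈ 1.62.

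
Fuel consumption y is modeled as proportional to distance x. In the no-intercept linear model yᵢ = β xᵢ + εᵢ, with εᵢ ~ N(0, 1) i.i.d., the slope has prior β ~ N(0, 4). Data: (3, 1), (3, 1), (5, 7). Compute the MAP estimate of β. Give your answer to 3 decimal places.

β̂_MAP = 0.948

log p(β | y) = −Σ(yᵢ − βxᵢ)²/(2·1) − β²/(2·4) + const.
Setting the derivative to zero: Σxᵢ(yᵢ − βxᵢ)/1 − β/4 = 0, so β = Σxᵢyᵢ / (Σxᵢ² + σ²/τ²).
Σxᵢyᵢ = 3·1 + 3·1 + 5·7 = 41; Σxᵢ² = 43; σ²/τ² = 0.25.
β̂_MAP = 41 / (43 + 0.25) = 41/43.25 ≈ 0.948.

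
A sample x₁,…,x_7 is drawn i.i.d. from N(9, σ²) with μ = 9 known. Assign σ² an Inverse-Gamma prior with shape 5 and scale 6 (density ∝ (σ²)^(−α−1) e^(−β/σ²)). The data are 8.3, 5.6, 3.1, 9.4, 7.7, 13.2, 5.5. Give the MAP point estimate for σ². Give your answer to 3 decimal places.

σ̂²_MAP = 4.768

Sum of squared deviations about the known mean: SS = (8.3−9)² + (5.6−9)² + (3.1−9)² + (9.4−9)² + (7.7−9)² + (13.2−9)² + (5.5−9)² = 78.6.
The Normal likelihood contributes (σ²)^(−n/2) exp(−SS/(2σ²)), so the posterior is Inverse-Gamma(α + n/2, β + SS/2) = Inverse-Gamma(8.5, 45.3).
The mode of Inverse-Gamma(a, b) is b/(a+1) = 45.3/9.5 ≈ 4.768.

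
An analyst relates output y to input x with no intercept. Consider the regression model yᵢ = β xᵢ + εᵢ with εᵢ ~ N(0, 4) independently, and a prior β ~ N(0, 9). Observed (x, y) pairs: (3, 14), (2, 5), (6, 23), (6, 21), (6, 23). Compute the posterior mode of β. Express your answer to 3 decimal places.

β̂_MAP = 3.738

log p(β | y) = −Σ(yᵢ − βxᵢ)²/(2·4) − β²/(2·9) + const.
Setting the derivative to zero: Σxᵢ(yᵢ − βxᵢ)/4 − β/9 = 0, so β = Σxᵢyᵢ / (Σxᵢ² + σ²/τ²).
Σxᵢyᵢ = 3·14 + 2·5 + 6·23 + 6·21 + 6·23 = 454; Σxᵢ² = 121; σ²/τ² = 4/9.
β̂_MAP = 454 / (121 + 4/9) = 454/(1093/9) = 4086/1093 ≈ 3.738.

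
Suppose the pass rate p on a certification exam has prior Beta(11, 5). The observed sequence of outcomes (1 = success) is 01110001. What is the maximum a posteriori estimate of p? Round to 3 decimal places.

p̂_MAP = 0.636

Prior: Beta(11, 5).
Data: 4 successes in 8 trials (from the sequence). The binomial likelihood contributes p^4(1−p)^4, so the posterior is Beta(11+4, 5+4) = Beta(15, 9).
For Beta(a, b) with a, b > 1 the mode is (a−1)/(a+b−2) = 14/22 ≈ 0.636.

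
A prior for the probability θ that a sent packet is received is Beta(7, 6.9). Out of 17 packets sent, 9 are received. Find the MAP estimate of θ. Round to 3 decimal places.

Prior: Beta(7, 6.9).
Data: 9 successes in 17 trials. The binomial likelihood contributes θ^9(1−θ)^8, so the posterior is Beta(7+9, 6.9+8) = Beta(16, 14.9).
For Beta(a, b) with a, b > 1 the mode is (a−1)/(a+b−2) = 15/28.9 ≈ 0.519.

θ̂_MAP = 0.519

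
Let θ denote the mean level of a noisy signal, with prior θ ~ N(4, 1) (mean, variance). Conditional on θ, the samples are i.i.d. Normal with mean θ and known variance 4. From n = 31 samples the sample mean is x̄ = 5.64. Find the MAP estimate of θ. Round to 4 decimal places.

n = 31, x̄ = 5.64.
For a Normal prior and Normal likelihood with known variance, the posterior is Normal; its mode equals its mean, the precision-weighted average.
Prior precision 1/σ₀² = 1/1 = 1; data precision n/σ² = 31/4 = 7.75.
θ̂ = (1·4 + 7.75·5.64) / (1 + 7.75) = 47.71/8.75 = 4771/875 ≈ 5.4526.

θ̂_MAP = 5.4526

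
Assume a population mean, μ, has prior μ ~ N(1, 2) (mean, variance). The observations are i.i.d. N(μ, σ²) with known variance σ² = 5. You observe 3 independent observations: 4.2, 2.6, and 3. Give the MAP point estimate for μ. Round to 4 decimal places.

μ̂_MAP = 2.2364

n = 3; x̄ = (4.2 + 2.6 + 3)/3 = 9.8/3 = 49/15 ≈ 3.2667.
For a Normal prior and Normal likelihood with known variance, the posterior is Normal; its mode equals its mean, the precision-weighted average.
Prior precision 1/σ₀² = 1/2 = 0.5; data precision n/σ² = 3/5 = 0.6.
μ̂ = (0.5·1 + 0.6·(49/15)) / (0.5 + 0.6) = 2.46/1.1 = 123/55 ≈ 2.2364.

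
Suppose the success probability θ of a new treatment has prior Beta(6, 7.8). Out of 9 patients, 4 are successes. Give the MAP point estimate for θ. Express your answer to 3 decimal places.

Prior: Beta(6, 7.8).
Data: 4 successes in 9 trials. The binomial likelihood contributes θ^4(1−θ)^5, so the posterior is Beta(6+4, 7.8+5) = Beta(10, 12.8).
For Beta(a, b) with a, b > 1 the mode is (a−1)/(a+b−2) = 9/20.8 ≈ 0.433.

θ̂_MAP = 0.433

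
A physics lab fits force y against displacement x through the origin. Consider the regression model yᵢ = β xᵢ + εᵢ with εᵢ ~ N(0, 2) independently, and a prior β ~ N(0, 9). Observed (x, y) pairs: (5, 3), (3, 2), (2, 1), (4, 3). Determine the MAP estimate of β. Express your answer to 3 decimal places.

β̂_MAP = 0.645

log p(β | y) = −Σ(yᵢ − βxᵢ)²/(2·2) − β²/(2·9) + const.
Setting the derivative to zero: Σxᵢ(yᵢ − βxᵢ)/2 − β/9 = 0, so β = Σxᵢyᵢ / (Σxᵢ² + σ²/τ²).
Σxᵢyᵢ = 5·3 + 3·2 + 2·1 + 4·3 = 35; Σxᵢ² = 54; σ²/τ² = 2/9.
β̂_MAP = 35 / (54 + 2/9) = 35/(488/9) = 315/488 ≈ 0.645.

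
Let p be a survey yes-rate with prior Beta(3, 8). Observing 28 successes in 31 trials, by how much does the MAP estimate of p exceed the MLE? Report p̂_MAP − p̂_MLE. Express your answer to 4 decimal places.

Posterior is Beta(31, 11); MAP = (31−1)/(42−2) = 30/40 ≈ 0.75000.
MLE ignores the prior: p̂_MLE = k/n = 28/31 ≈ 0.90323.
Difference = 30/40 − 28/31 = -19/124 ≈ -0.1532.

MAP − MLE = -0.1532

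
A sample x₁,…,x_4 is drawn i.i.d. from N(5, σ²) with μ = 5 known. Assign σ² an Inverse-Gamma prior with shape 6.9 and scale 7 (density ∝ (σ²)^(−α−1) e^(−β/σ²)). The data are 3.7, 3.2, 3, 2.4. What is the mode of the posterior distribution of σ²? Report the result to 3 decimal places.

σ̂²_MAP = 1.499

Sum of squared deviations about the known mean: SS = (3.7−5)² + (3.2−5)² + (3−5)² + (2.4−5)² = 15.69.
The Normal likelihood contributes (σ²)^(−n/2) exp(−SS/(2σ²)), so the posterior is Inverse-Gamma(α + n/2, β + SS/2) = Inverse-Gamma(8.9, 14.845).
The mode of Inverse-Gamma(a, b) is b/(a+1) = 14.845/9.9 ≈ 1.499.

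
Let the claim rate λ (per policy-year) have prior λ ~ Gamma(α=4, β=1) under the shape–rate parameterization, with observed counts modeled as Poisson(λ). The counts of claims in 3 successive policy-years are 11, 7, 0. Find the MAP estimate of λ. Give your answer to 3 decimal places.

Σxᵢ = 11+7+0 = 18, with n = 3.
Posterior ∝ λ^3e^(−1λ) · λ^18e^(−3λ) = λ^21e^(−4λ), i.e. Gamma(shape=22, rate=4).
The mode of a Gamma(a, b) with a ≥ 1 (shape–rate) is (a−1)/b = 21/4 ≈ 5.250.

λ̂_MAP = 5.250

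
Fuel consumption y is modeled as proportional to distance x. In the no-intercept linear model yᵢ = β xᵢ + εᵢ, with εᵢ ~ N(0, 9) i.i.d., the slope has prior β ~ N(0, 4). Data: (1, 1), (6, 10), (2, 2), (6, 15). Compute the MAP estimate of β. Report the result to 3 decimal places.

log p(β | y) = −Σ(yᵢ − βxᵢ)²/(2·9) − β²/(2·4) + const.
Setting the derivative to zero: Σxᵢ(yᵢ − βxᵢ)/9 − β/4 = 0, so β = Σxᵢyᵢ / (Σxᵢ² + σ²/τ²).
Σxᵢyᵢ = 1·1 + 6·10 + 2·2 + 6·15 = 155; Σxᵢ² = 77; σ²/τ² = 2.25.
β̂_MAP = 155 / (77 + 2.25) = 155/79.25 ≈ 1.956.

β̂_MAP = 1.956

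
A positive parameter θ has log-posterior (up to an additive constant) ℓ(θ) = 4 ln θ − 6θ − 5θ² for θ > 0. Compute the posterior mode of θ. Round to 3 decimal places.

ℓ'(θ) = 4/θ − 6 − 10θ. Setting this to zero and multiplying by θ: 10θ² + 6θ − 4 = 0.
θ = (−6 + √(6² + 4·10·4)) / (2·10) = (−6 + √196) / 20 = (−6 + 14)/20 = 2/5.
ℓ''(θ) = −4/θ² − 10 < 0, confirming a maximum.

θ̂_MAP = 0.400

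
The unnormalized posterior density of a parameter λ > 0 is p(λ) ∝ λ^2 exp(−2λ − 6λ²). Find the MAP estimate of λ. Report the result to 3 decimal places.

ℓ'(λ) = 2/λ − 2 − 12λ. Setting this to zero and multiplying by λ: 12λ² + 2λ − 2 = 0.
λ = (−2 + √(2² + 4·12·2)) / (2·12) = (−2 + √100) / 24 = (−2 + 10)/24 = 1/3.
ℓ''(λ) = −2/λ² − 12 < 0, confirming a maximum.

λ̂_MAP = 0.333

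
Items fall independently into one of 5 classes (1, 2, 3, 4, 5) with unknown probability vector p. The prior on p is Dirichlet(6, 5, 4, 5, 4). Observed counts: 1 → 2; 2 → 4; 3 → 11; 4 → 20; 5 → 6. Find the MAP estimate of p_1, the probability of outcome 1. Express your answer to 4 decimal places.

MAP estimate: 0.1129

The posterior is Dirichlet(αᵢ + nᵢ) = Dirichlet(8, 9, 15, 25, 10).
For a Dirichlet(a₁,…,a_K) with all aᵢ > 1, the mode has j-th component (aⱼ − 1)/(Σaᵢ − K).
Here Σaᵢ = 67 and K = 5, so p_1 = (8 − 1)/(67 − 5) = 7/62 ≈ 0.1129.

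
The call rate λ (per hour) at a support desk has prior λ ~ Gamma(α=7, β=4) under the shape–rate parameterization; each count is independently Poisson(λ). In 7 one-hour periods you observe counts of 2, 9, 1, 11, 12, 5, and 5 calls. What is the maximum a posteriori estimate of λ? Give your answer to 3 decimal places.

Σxᵢ = 2+9+1+11+12+5+5 = 45, with n = 7.
Posterior ∝ λ^6e^(−4λ) · λ^45e^(−7λ) = λ^51e^(−11λ), i.e. Gamma(shape=52, rate=11).
The mode of a Gamma(a, b) with a ≥ 1 (shape–rate) is (a−1)/b = 51/11 ≈ 4.636.

λ̂_MAP = 4.636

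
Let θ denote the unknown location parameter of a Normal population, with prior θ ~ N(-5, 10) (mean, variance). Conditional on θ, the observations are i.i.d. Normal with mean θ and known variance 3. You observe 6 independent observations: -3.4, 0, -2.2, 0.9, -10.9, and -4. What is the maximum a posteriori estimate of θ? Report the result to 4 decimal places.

θ̂_MAP = -3.3492

n = 6; x̄ = ((-3.4) + 0 + (-2.2) + 0.9 + (-10.9) + (-4))/6 = -19.6/6 = -49/15 ≈ -3.2667.
For a Normal prior and Normal likelihood with known variance, the posterior is Normal; its mode equals its mean, the precision-weighted average.
Prior precision 1/σ₀² = 1/10 = 0.1; data precision n/σ² = 6/3 = 2.
θ̂ = (0.1·(-5) + 2·(-49/15)) / (0.1 + 2) = (-211/30)/2.1 = -211/63 ≈ -3.3492.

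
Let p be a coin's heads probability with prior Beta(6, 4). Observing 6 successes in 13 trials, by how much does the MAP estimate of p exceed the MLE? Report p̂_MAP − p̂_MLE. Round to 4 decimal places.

MAP − MLE = 0.0623

Posterior is Beta(12, 11); MAP = (12−1)/(23−2) = 11/21 ≈ 0.52381.
MLE ignores the prior: p̂_MLE = k/n = 6/13 ≈ 0.46154.
Difference = 11/21 − 6/13 = 17/273 ≈ 0.0623.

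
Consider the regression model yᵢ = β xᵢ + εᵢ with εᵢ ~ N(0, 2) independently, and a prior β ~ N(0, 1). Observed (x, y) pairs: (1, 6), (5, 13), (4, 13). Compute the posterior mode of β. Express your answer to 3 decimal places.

log p(β | y) = −Σ(yᵢ − βxᵢ)²/(2·2) − β²/(2·1) + const.
Setting the derivative to zero: Σxᵢ(yᵢ − βxᵢ)/2 − β/1 = 0, so β = Σxᵢyᵢ / (Σxᵢ² + σ²/τ²).
Σxᵢyᵢ = 1·6 + 5·13 + 4·13 = 123; Σxᵢ² = 42; σ²/τ² = 2.
β̂_MAP = 123 / (42 + 2) = 123/44 ≈ 2.795.

β̂_MAP = 2.795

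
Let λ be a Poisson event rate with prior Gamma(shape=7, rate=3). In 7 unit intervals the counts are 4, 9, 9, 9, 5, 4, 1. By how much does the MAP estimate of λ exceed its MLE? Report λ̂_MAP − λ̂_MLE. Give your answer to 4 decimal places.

MAP − MLE = -1.1571

Σxᵢ = 41. Posterior is Gamma(48, 10); MAP = (48−1)/10 = 47/10 ≈ 4.70000.
MLE = x̄ = 41/7 ≈ 5.85714.
Difference = 47/10 − 41/7 = -81/70 ≈ -1.1571.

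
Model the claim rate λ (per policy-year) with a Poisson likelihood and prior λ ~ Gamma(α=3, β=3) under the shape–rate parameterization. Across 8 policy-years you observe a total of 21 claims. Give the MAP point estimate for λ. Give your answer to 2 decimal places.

λ̂_MAP = 2.09

Σxᵢ = 21, n = 8.
Posterior ∝ λ^2e^(−3λ) · λ^21e^(−8λ) = λ^23e^(−11λ), i.e. Gamma(shape=24, rate=11).
The mode of a Gamma(a, b) with a ≥ 1 (shape–rate) is (a−1)/b = 23/11 ≈ 2.09.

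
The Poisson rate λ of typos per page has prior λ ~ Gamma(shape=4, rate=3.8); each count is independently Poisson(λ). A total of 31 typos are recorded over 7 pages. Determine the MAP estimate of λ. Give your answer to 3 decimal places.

Σxᵢ = 31, n = 7.
Posterior ∝ λ^3e^(−3.8λ) · λ^31e^(−7λ) = λ^34e^(−10.8λ), i.e. Gamma(shape=35, rate=10.8).
The mode of a Gamma(a, b) with a ≥ 1 (shape–rate) is (a−1)/b = 34/10.8 ≈ 3.148.

λ̂_MAP = 3.148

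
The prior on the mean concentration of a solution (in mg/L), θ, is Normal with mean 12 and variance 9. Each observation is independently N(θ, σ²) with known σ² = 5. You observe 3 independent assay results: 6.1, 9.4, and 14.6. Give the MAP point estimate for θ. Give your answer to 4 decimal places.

θ̂_MAP = 10.3406

n = 3; x̄ = (6.1 + 9.4 + 14.6)/3 = 30.1/3 = 301/30 ≈ 10.0333.
For a Normal prior and Normal likelihood with known variance, the posterior is Normal; its mode equals its mean, the precision-weighted average.
Prior precision 1/σ₀² = 1/9; data precision n/σ² = 3/5 = 0.6.
θ̂ = ((1/9)·12 + 0.6·(301/30)) / (1/9 + 0.6) = (1103/150)/(32/45) = 10.340625 ≈ 10.3406.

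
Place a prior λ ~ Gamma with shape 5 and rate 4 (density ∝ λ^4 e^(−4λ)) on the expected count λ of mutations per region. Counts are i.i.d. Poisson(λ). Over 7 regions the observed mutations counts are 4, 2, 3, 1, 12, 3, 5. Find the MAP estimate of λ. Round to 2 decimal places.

Σxᵢ = 4+2+3+1+12+3+5 = 30, with n = 7.
Posterior ∝ λ^4e^(−4λ) · λ^30e^(−7λ) = λ^34e^(−11λ), i.e. Gamma(shape=35, rate=11).
The mode of a Gamma(a, b) with a ≥ 1 (shape–rate) is (a−1)/b = 34/11 ≈ 3.09.

λ̂_MAP = 3.09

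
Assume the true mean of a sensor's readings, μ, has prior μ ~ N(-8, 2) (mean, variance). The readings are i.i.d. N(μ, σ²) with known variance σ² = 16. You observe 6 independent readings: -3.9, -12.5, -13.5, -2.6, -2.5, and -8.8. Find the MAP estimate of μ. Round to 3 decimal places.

n = 6; x̄ = ((-3.9) + (-12.5) + (-13.5) + (-2.6) + (-2.5) + (-8.8))/6 = -43.8/6 = -7.3.
For a Normal prior and Normal likelihood with known variance, the posterior is Normal; its mode equals its mean, the precision-weighted average.
Prior precision 1/σ₀² = 1/2 = 0.5; data precision n/σ² = 6/16 = 0.375.
μ̂ = (0.5·(-8) + 0.375·(-7.3)) / (0.5 + 0.375) = (-6.7375)/0.875 = -7.700.

μ̂_MAP = -7.700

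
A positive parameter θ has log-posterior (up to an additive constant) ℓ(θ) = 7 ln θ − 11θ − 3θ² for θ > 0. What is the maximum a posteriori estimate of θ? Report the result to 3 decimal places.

ℓ'(θ) = 7/θ − 11 − 6θ. Setting this to zero and multiplying by θ: 6θ² + 11θ − 7 = 0.
θ = (−11 + √(11² + 4·6·7)) / (2·6) = (−11 + √289) / 12 = (−11 + 17)/12 = 1/2.
ℓ''(θ) = −7/θ² − 6 < 0, confirming a maximum.

θ̂_MAP = 0.500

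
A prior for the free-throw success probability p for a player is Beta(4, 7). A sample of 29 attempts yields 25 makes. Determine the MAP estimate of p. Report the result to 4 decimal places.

Prior: Beta(4, 7).
Data: 25 successes in 29 trials. The binomial likelihood contributes p^25(1−p)^4, so the posterior is Beta(4+25, 7+4) = Beta(29, 11).
For Beta(a, b) with a, b > 1 the mode is (a−1)/(a+b−2) = 28/38 ≈ 0.7368.

p̂_MAP = 0.7368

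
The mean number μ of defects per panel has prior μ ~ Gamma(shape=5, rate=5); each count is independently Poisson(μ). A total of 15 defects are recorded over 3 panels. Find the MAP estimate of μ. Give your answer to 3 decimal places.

Σxᵢ = 15, n = 3.
Posterior ∝ μ^4e^(−5μ) · μ^15e^(−3μ) = μ^19e^(−8μ), i.e. Gamma(shape=20, rate=8).
The mode of a Gamma(a, b) with a ≥ 1 (shape–rate) is (a−1)/b = 19/8 ≈ 2.375.

μ̂_MAP = 2.375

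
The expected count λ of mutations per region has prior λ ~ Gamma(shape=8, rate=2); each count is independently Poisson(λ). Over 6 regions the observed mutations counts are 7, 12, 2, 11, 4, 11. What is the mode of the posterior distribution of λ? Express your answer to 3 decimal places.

λ̂_MAP = 6.750

Σxᵢ = 7+12+2+11+4+11 = 47, with n = 6.
Posterior ∝ λ^7e^(−2λ) · λ^47e^(−6λ) = λ^54e^(−8λ), i.e. Gamma(shape=55, rate=8).
The mode of a Gamma(a, b) with a ≥ 1 (shape–rate) is (a−1)/b = 54/8 ≈ 6.750.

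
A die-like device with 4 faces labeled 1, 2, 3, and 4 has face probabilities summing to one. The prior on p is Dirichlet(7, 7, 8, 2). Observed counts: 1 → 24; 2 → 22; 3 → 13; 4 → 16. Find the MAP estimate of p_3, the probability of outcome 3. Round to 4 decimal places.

The posterior is Dirichlet(αᵢ + nᵢ) = Dirichlet(31, 29, 21, 18).
For a Dirichlet(a₁,…,a_K) with all aᵢ > 1, the mode has j-th component (aⱼ − 1)/(Σaᵢ − K).
Here Σaᵢ = 99 and K = 4, so p_3 = (21 − 1)/(99 − 4) = 20/95 ≈ 0.2105.

MAP estimate: 0.2105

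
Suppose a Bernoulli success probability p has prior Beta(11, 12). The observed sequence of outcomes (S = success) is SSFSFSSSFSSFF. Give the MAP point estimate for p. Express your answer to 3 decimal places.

Prior: Beta(11, 12).
Data: 8 successes in 13 trials (from the sequence). The binomial likelihood contributes p^8(1−p)^5, so the posterior is Beta(11+8, 12+5) = Beta(19, 17).
For Beta(a, b) with a, b > 1 the mode is (a−1)/(a+b−2) = 18/34 ≈ 0.529.

p̂_MAP = 0.529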